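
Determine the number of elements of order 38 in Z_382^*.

φ(382) = φ(2)·φ(191) = 1·190 = 190 = 2 · 5 · 19.
In a cyclic group of order 190, there are φ(d) elements of order d for each divisor d of 190, and zero for non-divisors.
38 = 2 · 19 divides 190, and φ(38) = 18.

18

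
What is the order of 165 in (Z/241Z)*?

16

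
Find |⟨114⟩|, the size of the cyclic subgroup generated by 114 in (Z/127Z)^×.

126

Since 114 ∈ (Z/127Z)^×, its order divides φ(127) = 127 − 1 = 126 = 2 · 3^2 · 7.
Divisors of 126: 1, 2, 3, 6, 7, 9, 14, 18, 21, 42, 63, 126.
Evaluate successive powers at the divisors of 126:
114^1 ≡ 114 (mod 127)
114^2 ≡ 42 (mod 127)
114^3 ≡ 89 (mod 127)
114^6 ≡ 47 (mod 127)
114^7 ≡ 24 (mod 127)
114^9 ≡ 119 (mod 127)
114^14 ≡ 68 (mod 127)
114^18 ≡ 64 (mod 127)
114^21 ≡ 108 (mod 127)
114^42 ≡ 107 (mod 127)
114^63 ≡ 126 (mod 127)
114^126 ≡ 1 (mod 127) ✓
Hence ord(114) = 126.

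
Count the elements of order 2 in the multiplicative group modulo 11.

1

φ(11) = 11 − 1 = 10 = 2 · 5.
(Z/11Z)^× is cyclic (|G| = 10); a cyclic group of order m has exactly φ(d) elements of each order d | m, and none otherwise.
2 | 10, and φ(2) = 2 − 1 = 1.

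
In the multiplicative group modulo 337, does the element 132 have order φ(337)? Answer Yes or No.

φ(337) = 337 − 1 = 336 = 2^4 · 3 · 7.
132 is a primitive root mod 337 iff 132^(φ(337)/q) ≢ 1 for every prime q | φ(337), i.e. q ∈ {2, 3, 7}.
132^168 ≡ 336 (mod 337)  [q = 2: ≢ 1 ✓]
132^112 ≡ 128 (mod 337)  [q = 3: ≢ 1 ✓]
132^48 ≡ 175 (mod 337)  [q = 7: ≢ 1 ✓]
All checks pass, so 132 has order 336 and is a primitive root modulo 337.

Yes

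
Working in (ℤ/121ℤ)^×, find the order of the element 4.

55

ord(4) | φ(121) = φ(11^2) = 11·(11−1) = 110 = 2 · 5 · 11.
Divisors of 110: 1, 2, 5, 10, 11, 22, 55, 110.
Evaluate successive powers at the divisors of 110:
4^1 ≡ 4 (mod 121)
4^2 ≡ 16 (mod 121)
4^5 ≡ 56 (mod 121)
4^10 ≡ 111 (mod 121)
4^11 ≡ 81 (mod 121)
4^22 ≡ 27 (mod 121)
4^55 ≡ 1 (mod 121) ✓
Therefore the multiplicative order of 4 modulo 121 is 55.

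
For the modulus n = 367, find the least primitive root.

6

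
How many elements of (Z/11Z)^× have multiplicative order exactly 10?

φ(11) = 11 − 1 = 10 = 2 · 5.
In a cyclic group of order 10, there are φ(d) elements of order d for each divisor d of 10, and zero for non-divisors.
10 = 2 · 5 divides 10, and φ(10) = 4.

4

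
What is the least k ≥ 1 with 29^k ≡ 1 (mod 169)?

39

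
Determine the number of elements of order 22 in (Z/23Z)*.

10

φ(23) = 23 − 1 = 22 = 2 · 11.
(Z/23Z)^× is cyclic (|G| = 22); a cyclic group of order m has exactly φ(d) elements of each order d | m, and none otherwise.
22 = 2 · 11 divides 22, and φ(22) = 10.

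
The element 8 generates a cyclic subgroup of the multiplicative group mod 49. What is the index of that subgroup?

The order of 8 must divide φ(49) = φ(7^2) = 7·(7−1) = 42 = 2 · 3 · 7.
Divisors of 42: 1, 2, 3, 6, 7, 14, 21, 42.
Check 8^d mod 49 for each divisor in increasing order:
8^1 ≡ 8 (mod 49)
8^2 ≡ 15 (mod 49)
8^3 ≡ 22 (mod 49)
8^6 ≡ 43 (mod 49)
8^7 ≡ 1 (mod 49) ✓
The order of 8 is 7, so the subgroup it generates has 7 elements.
The index is φ(49) / ord(8) = 42 / 7 = 6.

6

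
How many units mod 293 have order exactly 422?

φ(293) = 293 − 1 = 292 = 2^2 · 73.
(Z/293Z)^× is cyclic (|G| = 292); a cyclic group of order m has exactly φ(d) elements of each order d | m, and none otherwise.
422 does not divide 292, so no element of (Z/293Z)^× has order 422.

0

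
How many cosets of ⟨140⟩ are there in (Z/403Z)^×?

By Lagrange's theorem, ord_403(140) divides φ(403) = φ(13·31) = (13−1)·(31−1) = 12·30 = 360 = 2^3 · 3^2 · 5.
Divisors of 360: 1, 2, 3, 4, 5, 6, 8, 9, 10, 12, 15, 18, 20, 24, 30, 36, 40, 45, 60, 72, 90, 120, 180, 360.
Check 140^d mod 403 for each divisor in increasing order:
140^1 ≡ 140 (mod 403)
140^2 ≡ 256 (mod 403)
140^3 ≡ 376 (mod 403)
140^4 ≡ 250 (mod 403)
140^5 ≡ 342 (mod 403)
140^6 ≡ 326 (mod 403)
140^8 ≡ 35 (mod 403)
140^9 ≡ 64 (mod 403)
140^10 ≡ 94 (mod 403)
140^12 ≡ 287 (mod 403)
140^15 ≡ 311 (mod 403)
140^18 ≡ 66 (mod 403)
140^20 ≡ 373 (mod 403)
140^24 ≡ 157 (mod 403)
140^30 ≡ 1 (mod 403) ✓
Thus |⟨140⟩| = ord(140) = 30.
Index = |(Z/403Z)^×| / |⟨140⟩| = 360 / 30 = 12.

12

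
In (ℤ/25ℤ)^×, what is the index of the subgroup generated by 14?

By Lagrange's theorem, ord_25(14) divides φ(25) = φ(5^2) = 5·(5−1) = 20 = 2^2 · 5.
Divisors of 20: 1, 2, 4, 5, 10, 20.
Compute 14^d (mod 25) for the divisors d until we hit 1:
14^1 ≡ 14 (mod 25)
14^2 ≡ 21 (mod 25)
14^4 ≡ 16 (mod 25)
14^5 ≡ 24 (mod 25)
14^10 ≡ 1 (mod 25) ✓
So ord_25(14) = 10, hence |⟨14⟩| = 10.
The index is φ(25) / ord(14) = 20 / 10 = 2.

2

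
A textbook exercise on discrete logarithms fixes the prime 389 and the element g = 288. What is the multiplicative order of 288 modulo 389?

388

Since 288 ∈ (Z/389Z)^×, its order divides φ(389) = 389 − 1 = 388 = 2^2 · 97.
Divisors of 388: 1, 2, 4, 97, 194, 388.
Compute 288^d (mod 389) for the divisors d until we hit 1:
288^1 ≡ 288 (mod 389)
288^2 ≡ 87 (mod 389)
288^4 ≡ 178 (mod 389)
288^97 ≡ 274 (mod 389)
288^194 ≡ 388 (mod 389)
288^388 ≡ 1 (mod 389) ✓
Therefore the multiplicative order of 288 modulo 389 is 388.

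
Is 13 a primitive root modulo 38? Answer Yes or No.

φ(38) = φ(2)·φ(19) = 1·18 = 18 = 2 · 3^2.
It suffices to check that the order of 13 is not a proper divisor of 18: compute 13^(18/q) for q ∈ {2, 3}.
13^9 ≡ 37 (mod 38)  [q = 2: ≢ 1 ✓]
13^6 ≡ 11 (mod 38)  [q = 3: ≢ 1 ✓]
Every test exponent gives a nontrivial residue, hence 13 generates the full group.

Yes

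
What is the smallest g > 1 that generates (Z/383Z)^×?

5

φ(383) = 383 − 1 = 382 = 2 · 191.
Test candidates g = 2, 3, … against the prime factors q ∈ {2, 191} of φ(383): g is a generator iff g^(382/q) ≢ 1 for every such q.
g = 2: 2^191 ≡ 1 — hits 1, so not a primitive root.
g = 3: 3^191 ≡ 1 — hits 1, so not a primitive root.
g = 4: 4^191 ≡ 1 — hits 1, so not a primitive root.
g = 5: 5^191 ≡ 382; 5^2 ≡ 25 — none is 1, so 5 is a primitive root.
The smallest primitive root modulo 383 is 5.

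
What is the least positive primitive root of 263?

5

φ(263) = 263 − 1 = 262 = 2 · 131.
Test candidates g = 2, 3, … against the prime factors q ∈ {2, 131} of φ(263): g is a generator iff g^(262/q) ≢ 1 for every such q.
g = 2: 2^131 ≡ 1 — hits 1, so not a primitive root.
g = 3: 3^131 ≡ 1 — hits 1, so not a primitive root.
g = 4: 4^131 ≡ 1 — hits 1, so not a primitive root.
g = 5: 5^131 ≡ 262; 5^2 ≡ 25 — none is 1, so 5 is a primitive root.
Hence the least primitive root of 263 is 5.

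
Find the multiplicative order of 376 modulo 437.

The order of 376 must divide φ(437) = φ(19·23) = (19−1)·(23−1) = 18·22 = 396 = 2^2 · 3^2 · 11.
Divisors of 396: 1, 2, 3, 4, 6, 9, 11, 12, 18, 22, 33, 36, 44, 66, 99, 132, 198, 396.
Evaluate successive powers at the divisors of 396:
376^1 ≡ 376 (mod 437)
376^2 ≡ 225 (mod 437)
376^3 ≡ 259 (mod 437)
376^4 ≡ 370 (mod 437)
376^6 ≡ 220 (mod 437)
376^9 ≡ 170 (mod 437)
376^11 ≡ 231 (mod 437)
376^12 ≡ 330 (mod 437)
376^18 ≡ 58 (mod 437)
376^22 ≡ 47 (mod 437)
376^33 ≡ 369 (mod 437)
376^36 ≡ 305 (mod 437)
376^44 ≡ 24 (mod 437)
376^66 ≡ 254 (mod 437)
376^99 ≡ 208 (mod 437)
376^132 ≡ 277 (mod 437)
376^198 ≡ 1 (mod 437) ✓
So ord_437(376) = 198.

198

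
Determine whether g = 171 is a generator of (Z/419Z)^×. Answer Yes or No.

No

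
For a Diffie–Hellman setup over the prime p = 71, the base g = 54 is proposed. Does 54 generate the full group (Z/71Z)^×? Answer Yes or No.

No

φ(71) = 71 − 1 = 70 = 2 · 5 · 7.
An element g generates (Z/71Z)^× iff g^(70/q) ≢ 1 (mod 71) for each prime q ∈ {2, 5, 7}.
54^35 ≡ 1 (mod 71)  [q = 2: ≡ 1 ✗]
54^14 ≡ 25 (mod 71)  [q = 5: ≢ 1 ✓]
54^10 ≡ 1 (mod 71)  [q = 7: ≡ 1 ✗]
Since 54^35 ≡ 1, the order of 54 divides 35 < 70, so 54 is not a primitive root.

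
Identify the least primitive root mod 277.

φ(277) = 277 − 1 = 276 = 2^2 · 3 · 23.
g is a primitive root iff g^(276/q) ≢ 1 (mod 277) for each prime q ∈ {2, 3, 23}.
g = 2: 2^138 ≡ 276; 2^92 ≡ 1 — hits 1, so not a primitive root.
g = 3: 3^138 ≡ 1 — hits 1, so not a primitive root.
g = 4: 4^138 ≡ 1 — hits 1, so not a primitive root.
g = 5: 5^138 ≡ 276; 5^92 ≡ 116; 5^12 ≡ 27 — none is 1, so 5 is a primitive root.
The smallest primitive root modulo 277 is 5.

5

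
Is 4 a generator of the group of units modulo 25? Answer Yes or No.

No

φ(25) = φ(5^2) = 5·(5−1) = 20 = 2^2 · 5.
4 is a primitive root mod 25 iff 4^(φ(25)/q) ≢ 1 for every prime q | φ(25), i.e. q ∈ {2, 5}.
4^10 ≡ 1 (mod 25)  [q = 2: ≡ 1 ✗]
4^4 ≡ 6 (mod 25)  [q = 5: ≢ 1 ✓]
4^10 ≡ 1 shows ord(4) | 10, strictly less than φ(25); not a primitive root.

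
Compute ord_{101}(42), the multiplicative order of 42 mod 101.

100

ord(42) | φ(101) = 101 − 1 = 100 = 2^2 · 5^2.
Divisors of 100: 1, 2, 4, 5, 10, 20, 25, 50, 100.
Test each divisor d:
42^1 ≡ 42
42^2 ≡ 47
42^4 ≡ 88
42^5 ≡ 60
42^10 ≡ 65
42^20 ≡ 84
42^25 ≡ 91
42^50 ≡ 100
42^100 ≡ 1
The smallest such exponent is 100, so the order of 42 is 100.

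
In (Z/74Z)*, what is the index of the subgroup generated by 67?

ord(67) | φ(74) = φ(2)·φ(37) = 1·36 = 36 = 2^2 · 3^2.
Divisors of 36: 1, 2, 3, 4, 6, 9, 12, 18, 36.
Test each divisor d:
67^1 ≡ 67 (mod 74)
67^2 ≡ 49 (mod 74)
67^3 ≡ 27 (mod 74)
67^4 ≡ 33 (mod 74)
67^6 ≡ 63 (mod 74)
67^9 ≡ 73 (mod 74)
67^12 ≡ 47 (mod 74)
67^18 ≡ 1 (mod 74) ✓
Thus |⟨67⟩| = ord(67) = 18.
Index = |(Z/74Z)^×| / |⟨67⟩| = 36 / 18 = 2.

2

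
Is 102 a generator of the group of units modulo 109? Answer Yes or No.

φ(109) = 109 − 1 = 108 = 2^2 · 3^3.
It suffices to check that the order of 102 is not a proper divisor of 108: compute 102^(108/q) for q ∈ {2, 3}.
102^54 ≡ 1 (mod 109)  [q = 2: ≡ 1 ✗]
102^36 ≡ 63 (mod 109)  [q = 3: ≢ 1 ✓]
102^54 ≡ 1 shows ord(102) | 54, strictly less than φ(109); not a primitive root.

No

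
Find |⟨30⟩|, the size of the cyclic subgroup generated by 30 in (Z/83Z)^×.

41

By Lagrange's theorem, ord_83(30) divides φ(83) = 83 − 1 = 82 = 2 · 41.
Divisors of 82: 1, 2, 41, 82.
Evaluate successive powers at the divisors of 82:
30^1 ≡ 30 (mod 83)
30^2 ≡ 70 (mod 83)
30^41 ≡ 1 (mod 83) ✓
Hence ord(30) = 41.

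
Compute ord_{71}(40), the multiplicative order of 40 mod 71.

The order of 40 must divide φ(71) = 71 − 1 = 70 = 2 · 5 · 7.
Divisors of 70: 1, 2, 5, 7, 10, 14, 35, 70.
Compute 40^d (mod 71) for the divisors d until we hit 1:
40^1 ≡ 40 (mod 71)
40^2 ≡ 38 (mod 71)
40^5 ≡ 37 (mod 71)
40^7 ≡ 57 (mod 71)
40^10 ≡ 20 (mod 71)
40^14 ≡ 54 (mod 71)
40^35 ≡ 1 (mod 71) ✓
Therefore the multiplicative order of 40 modulo 71 is 35.

35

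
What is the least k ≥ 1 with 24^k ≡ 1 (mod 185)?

36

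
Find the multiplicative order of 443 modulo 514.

ord(443) | φ(514) = φ(2)·φ(257) = 1·256 = 256 = 2^8.
Divisors of 256: 1, 2, 4, 8, 16, 32, 64, 128, 256.
Evaluate successive powers at the divisors of 256:
443^1 ≡ 443 (mod 514)
443^2 ≡ 415 (mod 514)
443^4 ≡ 35 (mod 514)
443^8 ≡ 197 (mod 514)
443^16 ≡ 259 (mod 514)
443^32 ≡ 261 (mod 514)
443^64 ≡ 273 (mod 514)
443^128 ≡ 513 (mod 514)
443^256 ≡ 1 (mod 514) ✓
So ord_514(443) = 256.

256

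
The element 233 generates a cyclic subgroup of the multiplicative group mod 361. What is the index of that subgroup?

2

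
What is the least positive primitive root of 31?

3

φ(31) = 31 − 1 = 30 = 2 · 3 · 5.
g is a primitive root iff g^(30/q) ≢ 1 (mod 31) for each prime q ∈ {2, 3, 5}.
g = 2: 2^15 ≡ 1 — hits 1, so not a primitive root.
g = 3: 3^15 ≡ 30; 3^10 ≡ 25; 3^6 ≡ 16 — none is 1, so 3 is a primitive root.
The smallest primitive root modulo 31 is 3.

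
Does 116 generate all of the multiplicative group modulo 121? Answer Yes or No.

Yes

φ(121) = φ(11^2) = 11·(11−1) = 110 = 2 · 5 · 11.
Test 116^(110/q) mod 121 for each prime factor q of 110:
116^55 ≡ 120 (mod 121)  [q = 2: ≢ 1 ✓]
116^22 ≡ 3 (mod 121)  [q = 5: ≢ 1 ✓]
116^10 ≡ 78 (mod 121)  [q = 11: ≢ 1 ✓]
All checks pass, so 116 has order 110 and is a primitive root modulo 121.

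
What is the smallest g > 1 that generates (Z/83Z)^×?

φ(83) = 83 − 1 = 82 = 2 · 41.
Test candidates g = 2, 3, … against the prime factors q ∈ {2, 41} of φ(83): g is a generator iff g^(82/q) ≢ 1 for every such q.
g = 2: 2^41 ≡ 82; 2^2 ≡ 4 — none is 1, so 2 is a primitive root.
The smallest primitive root modulo 83 is 2.

2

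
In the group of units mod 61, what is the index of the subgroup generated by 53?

3

Since 53 ∈ (Z/61Z)^×, its order divides φ(61) = 61 − 1 = 60 = 2^2 · 3 · 5.
Divisors of 60: 1, 2, 3, 4, 5, 6, 10, 12, 15, 20, 30, 60.
Compute 53^d (mod 61) for the divisors d until we hit 1:
53^1 ≡ 53 (mod 61)
53^2 ≡ 3 (mod 61)
53^3 ≡ 37 (mod 61)
53^4 ≡ 9 (mod 61)
53^5 ≡ 50 (mod 61)
53^6 ≡ 27 (mod 61)
53^10 ≡ 60 (mod 61)
53^12 ≡ 58 (mod 61)
53^15 ≡ 11 (mod 61)
53^20 ≡ 1 (mod 61) ✓
Thus |⟨53⟩| = ord(53) = 20.
The index is φ(61) / ord(53) = 60 / 20 = 3.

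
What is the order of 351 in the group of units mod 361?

171

The order of 351 must divide φ(361) = φ(19^2) = 19·(19−1) = 342 = 2 · 3^2 · 19.
Divisors of 342: 1, 2, 3, 6, 9, 18, 19, 38, 57, 114, 171, 342.
Check 351^d mod 361 for each divisor in increasing order:
351^1 ≡ 351 (mod 361)
351^2 ≡ 100 (mod 361)
351^3 ≡ 83 (mod 361)
351^6 ≡ 30 (mod 361)
351^9 ≡ 324 (mod 361)
351^18 ≡ 286 (mod 361)
351^19 ≡ 28 (mod 361)
351^38 ≡ 62 (mod 361)
351^57 ≡ 292 (mod 361)
351^114 ≡ 68 (mod 361)
351^171 ≡ 1 (mod 361) ✓
Therefore the multiplicative order of 351 modulo 361 is 171.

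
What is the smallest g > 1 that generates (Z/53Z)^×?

φ(53) = 53 − 1 = 52 = 2^2 · 13.
Test candidates g = 2, 3, … against the prime factors q ∈ {2, 13} of φ(53): g is a generator iff g^(52/q) ≢ 1 for every such q.
g = 2: 2^26 ≡ 52; 2^4 ≡ 16 — none is 1, so 2 is a primitive root.
So 2 is the smallest generator of (Z/53Z)^×.

2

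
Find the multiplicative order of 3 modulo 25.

20

By Lagrange's theorem, ord_25(3) divides φ(25) = φ(5^2) = 5·(5−1) = 20 = 2^2 · 5.
Divisors of 20: 1, 2, 4, 5, 10, 20.
Check 3^d mod 25 for each divisor in increasing order:
3^1 ≡ 3 (mod 25)
3^2 ≡ 9 (mod 25)
3^4 ≡ 6 (mod 25)
3^5 ≡ 18 (mod 25)
3^10 ≡ 24 (mod 25)
3^20 ≡ 1 (mod 25) ✓
The smallest such exponent is 20, so the order of 3 is 20.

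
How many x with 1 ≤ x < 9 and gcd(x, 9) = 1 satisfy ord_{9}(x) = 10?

φ(9) = φ(3^2) = 3·(3−1) = 6 = 2 · 3.
(Z/9Z)^× is cyclic (|G| = 6); a cyclic group of order m has exactly φ(d) elements of each order d | m, and none otherwise.
10 does not divide 6, so no element of (Z/9Z)^× has order 10.

0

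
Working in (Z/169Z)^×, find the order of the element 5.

The order of 5 must divide φ(169) = φ(13^2) = 13·(13−1) = 156 = 2^2 · 3 · 13.
Divisors of 156: 1, 2, 3, 4, 6, 12, 13, 26, 39, 52, 78, 156.
Test each divisor d:
5^1 ≡ 5
5^2 ≡ 25
5^3 ≡ 125
5^4 ≡ 118
5^6 ≡ 77
5^12 ≡ 14
5^13 ≡ 70
5^26 ≡ 168
5^39 ≡ 99
5^52 ≡ 1
Therefore the multiplicative order of 5 modulo 169 is 52.

52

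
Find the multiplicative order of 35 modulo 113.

16

By Lagrange's theorem, ord_113(35) divides φ(113) = 113 − 1 = 112 = 2^4 · 7.
Divisors of 112: 1, 2, 4, 7, 8, 14, 16, 28, 56, 112.
Test each divisor d:
35^1 ≡ 35
35^2 ≡ 95
35^4 ≡ 98
35^7 ≡ 71
35^8 ≡ 112
35^14 ≡ 69
35^16 ≡ 1
Hence ord(35) = 16.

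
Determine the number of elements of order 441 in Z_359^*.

0

φ(359) = 359 − 1 = 358 = 2 · 179.
In a cyclic group of order 358, there are φ(d) elements of order d for each divisor d of 358, and zero for non-divisors.
441 does not divide 358, so no element of (Z/359Z)^× has order 441.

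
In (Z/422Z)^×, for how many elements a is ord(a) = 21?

12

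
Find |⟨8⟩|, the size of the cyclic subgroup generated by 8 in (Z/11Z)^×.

10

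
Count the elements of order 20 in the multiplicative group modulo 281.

φ(281) = 281 − 1 = 280 = 2^3 · 5 · 7.
In a cyclic group of order 280, there are φ(d) elements of order d for each divisor d of 280, and zero for non-divisors.
20 = 2^2 · 5 divides 280, and φ(20) = 8.

8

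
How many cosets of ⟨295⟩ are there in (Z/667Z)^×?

Since 295 ∈ (Z/667Z)^×, its order divides φ(667) = φ(23·29) = (23−1)·(29−1) = 22·28 = 616 = 2^3 · 7 · 11.
Divisors of 616: 1, 2, 4, 7, 8, 11, 14, 22, 28, 44, 56, 77, 88, 154, 308, 616.
Check 295^d mod 667 for each divisor in increasing order:
295^1 ≡ 295
295^2 ≡ 315
295^4 ≡ 509
295^7 ≡ 521
295^8 ≡ 285
295^11 ≡ 390
295^14 ≡ 639
295^22 ≡ 24
295^28 ≡ 117
295^44 ≡ 576
295^56 ≡ 349
295^77 ≡ 666
295^88 ≡ 277
295^154 ≡ 1
Thus |⟨295⟩| = ord(295) = 154.
[(Z/667Z)^× : ⟨295⟩] = 616/154 = 4.

4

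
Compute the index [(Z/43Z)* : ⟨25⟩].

The order of 25 must divide φ(43) = 43 − 1 = 42 = 2 · 3 · 7.
Divisors of 42: 1, 2, 3, 6, 7, 14, 21, 42.
Test each divisor d:
25^1 ≡ 25
25^2 ≡ 23
25^3 ≡ 16
25^6 ≡ 41
25^7 ≡ 36
25^14 ≡ 6
25^21 ≡ 1
Thus |⟨25⟩| = ord(25) = 21.
The index is φ(43) / ord(25) = 42 / 21 = 2.

2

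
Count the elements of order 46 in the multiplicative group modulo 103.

0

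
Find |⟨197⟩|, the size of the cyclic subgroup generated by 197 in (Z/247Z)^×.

Since 197 ∈ (Z/247Z)^×, its order divides φ(247) = φ(13·19) = (13−1)·(19−1) = 12·18 = 216 = 2^3 · 3^3.
Divisors of 216: 1, 2, 3, 4, 6, 8, 9, 12, 18, 24, 27, 36, 54, 72, 108, 216.
Check 197^d mod 247 for each divisor in increasing order:
197^1 ≡ 197
197^2 ≡ 30
197^3 ≡ 229
197^4 ≡ 159
197^6 ≡ 77
197^8 ≡ 87
197^9 ≡ 96
197^12 ≡ 1
The smallest such exponent is 12, so the order of 197 is 12.

12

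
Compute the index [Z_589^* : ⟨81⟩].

Since 81 ∈ (Z/589Z)^×, its order divides φ(589) = φ(19·31) = (19−1)·(31−1) = 18·30 = 540 = 2^2 · 3^3 · 5.
Divisors of 540: 1, 2, 3, 4, 5, 6, 9, 10, 12, 15, 18, 20, 27, 30, 36, 45, 54, 60, 90, 108, 135, 180, 270, 540.
Compute 81^d (mod 589) for the divisors d until we hit 1:
81^1 ≡ 81
81^2 ≡ 82
81^3 ≡ 163
81^4 ≡ 245
81^5 ≡ 408
81^6 ≡ 64
81^9 ≡ 419
81^10 ≡ 366
81^12 ≡ 562
81^15 ≡ 311
81^18 ≡ 39
81^20 ≡ 253
81^27 ≡ 438
81^30 ≡ 125
81^36 ≡ 343
81^45 ≡ 1
So ord_589(81) = 45, hence |⟨81⟩| = 45.
Index = |(Z/589Z)^×| / |⟨81⟩| = 540 / 45 = 12.

12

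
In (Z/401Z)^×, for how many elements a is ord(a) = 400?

160

φ(401) = 401 − 1 = 400 = 2^4 · 5^2.
Since (Z/401Z)^× is cyclic of order 400, the number of elements of order d is φ(d) when d | 400 and 0 otherwise.
400 = 2^4 · 5^2 divides 400, and φ(400) = 160.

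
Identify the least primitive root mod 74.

φ(74) = φ(2)·φ(37) = 1·36 = 36 = 2^2 · 3^2.
g is a primitive root iff g^(36/q) ≢ 1 (mod 74) for each prime q ∈ {2, 3}.
g = 2: gcd(2, 74) = 2 > 1, not a unit — skip.
g = 3: 3^18 ≡ 1 — hits 1, so not a primitive root.
g = 4: gcd(4, 74) = 2 > 1, not a unit — skip.
g = 5: 5^18 ≡ 73; 5^12 ≡ 47 — none is 1, so 5 is a primitive root.
So 5 is the smallest generator of (Z/74Z)^×.

5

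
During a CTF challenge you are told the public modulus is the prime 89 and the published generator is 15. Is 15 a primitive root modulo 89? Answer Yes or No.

Yes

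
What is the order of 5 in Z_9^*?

Since 5 ∈ (Z/9Z)^×, its order divides φ(9) = φ(3^2) = 3·(3−1) = 6 = 2 · 3.
Divisors of 6: 1, 2, 3, 6.
Check 5^d mod 9 for each divisor in increasing order:
5^1 ≡ 5 (mod 9)
5^2 ≡ 7 (mod 9)
5^3 ≡ 8 (mod 9)
5^6 ≡ 1 (mod 9) ✓
Hence ord(5) = 6.

6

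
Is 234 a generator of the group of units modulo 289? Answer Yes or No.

No

φ(289) = φ(17^2) = 17·(17−1) = 272 = 2^4 · 17.
It suffices to check that the order of 234 is not a proper divisor of 272: compute 234^(272/q) for q ∈ {2, 17}.
234^136 ≡ 1 (mod 289)  [q = 2: ≡ 1 ✗]
234^16 ≡ 69 (mod 289)  [q = 17: ≢ 1 ✓]
The check at q = 2 fails, so 234 generates a proper subgroup.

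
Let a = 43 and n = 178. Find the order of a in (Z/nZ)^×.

88

Since 43 ∈ (Z/178Z)^×, its order divides φ(178) = φ(2)·φ(89) = 1·88 = 88 = 2^3 · 11.
Divisors of 88: 1, 2, 4, 8, 11, 22, 44, 88.
Check 43^d mod 178 for each divisor in increasing order:
43^1 ≡ 43
43^2 ≡ 69
43^4 ≡ 133
43^8 ≡ 67
43^11 ≡ 141
43^22 ≡ 123
43^44 ≡ 177
43^88 ≡ 1
So ord_178(43) = 88.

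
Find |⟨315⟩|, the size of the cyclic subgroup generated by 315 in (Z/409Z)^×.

136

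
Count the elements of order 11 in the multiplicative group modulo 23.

10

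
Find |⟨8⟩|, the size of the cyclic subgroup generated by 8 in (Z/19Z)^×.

By Lagrange's theorem, ord_19(8) divides φ(19) = 19 − 1 = 18 = 2 · 3^2.
Divisors of 18: 1, 2, 3, 6, 9, 18.
Check 8^d mod 19 for each divisor in increasing order:
8^1 ≡ 8
8^2 ≡ 7
8^3 ≡ 18
8^6 ≡ 1
The smallest such exponent is 6, so the order of 8 is 6.

6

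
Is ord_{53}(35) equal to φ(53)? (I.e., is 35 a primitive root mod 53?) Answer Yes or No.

φ(53) = 53 − 1 = 52 = 2^2 · 13.
An element g generates (Z/53Z)^× iff g^(52/q) ≢ 1 (mod 53) for each prime q ∈ {2, 13}.
35^26 ≡ 52 (mod 53)  [q = 2: ≢ 1 ✓]
35^4 ≡ 36 (mod 53)  [q = 13: ≢ 1 ✓]
Every test exponent gives a nontrivial residue, hence 35 generates the full group.

Yes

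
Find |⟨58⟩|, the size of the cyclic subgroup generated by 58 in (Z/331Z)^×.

ord(58) | φ(331) = 331 − 1 = 330 = 2 · 3 · 5 · 11.
Divisors of 330: 1, 2, 3, 5, 6, 10, 11, 15, 22, 30, 33, 55, 66, 110, 165, 330.
Test each divisor d:
58^1 ≡ 58 (mod 331)
58^2 ≡ 54 (mod 331)
58^3 ≡ 153 (mod 331)
58^5 ≡ 318 (mod 331)
58^6 ≡ 239 (mod 331)
58^10 ≡ 169 (mod 331)
58^11 ≡ 203 (mod 331)
58^15 ≡ 120 (mod 331)
58^22 ≡ 165 (mod 331)
58^30 ≡ 167 (mod 331)
58^33 ≡ 64 (mod 331)
58^55 ≡ 299 (mod 331)
58^66 ≡ 124 (mod 331)
58^110 ≡ 31 (mod 331)
58^165 ≡ 1 (mod 331) ✓
Therefore the multiplicative order of 58 modulo 331 is 165.

165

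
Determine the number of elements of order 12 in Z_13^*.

φ(13) = 13 − 1 = 12 = 2^2 · 3.
In a cyclic group of order 12, there are φ(d) elements of order d for each divisor d of 12, and zero for non-divisors.
12 = 2^2 · 3 divides 12, and φ(12) = 4.

4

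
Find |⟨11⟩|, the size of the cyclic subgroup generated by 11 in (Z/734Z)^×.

Since 11 ∈ (Z/734Z)^×, its order divides φ(734) = φ(2)·φ(367) = 1·366 = 366 = 2 · 3 · 61.
Divisors of 366: 1, 2, 3, 6, 61, 122, 183, 366.
Check 11^d mod 734 for each divisor in increasing order:
11^1 ≡ 11 (mod 734)
11^2 ≡ 121 (mod 734)
11^3 ≡ 597 (mod 734)
11^6 ≡ 419 (mod 734)
11^61 ≡ 651 (mod 734)
11^122 ≡ 283 (mod 734)
11^183 ≡ 733 (mod 734)
11^366 ≡ 1 (mod 734) ✓
Hence ord(11) = 366.

366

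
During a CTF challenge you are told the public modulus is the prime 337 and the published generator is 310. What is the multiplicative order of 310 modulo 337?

By Lagrange's theorem, ord_337(310) divides φ(337) = 337 − 1 = 336 = 2^4 · 3 · 7.
Divisors of 336: 1, 2, 3, 4, 6, 7, 8, 12, 14, 16, 21, 24, 28, 42, 48, 56, 84, 112, 168, 336.
Evaluate successive powers at the divisors of 336:
310^1 ≡ 310
310^2 ≡ 55
310^3 ≡ 200
310^4 ≡ 329
310^6 ≡ 234
310^7 ≡ 85
310^8 ≡ 64
310^12 ≡ 162
310^14 ≡ 148
310^16 ≡ 52
310^21 ≡ 111
310^24 ≡ 295
310^28 ≡ 336
310^42 ≡ 189
310^48 ≡ 79
310^56 ≡ 1
Therefore the multiplicative order of 310 modulo 337 is 56.

56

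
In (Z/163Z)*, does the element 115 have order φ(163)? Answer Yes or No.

No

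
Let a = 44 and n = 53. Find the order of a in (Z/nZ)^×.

13

Since 44 ∈ (Z/53Z)^×, its order divides φ(53) = 53 − 1 = 52 = 2^2 · 13.
Divisors of 52: 1, 2, 4, 13, 26, 52.
Evaluate successive powers at the divisors of 52:
44^1 ≡ 44
44^2 ≡ 28
44^4 ≡ 42
44^13 ≡ 1
Hence ord(44) = 13.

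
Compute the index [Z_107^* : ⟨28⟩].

1

The order of 28 must divide φ(107) = 107 − 1 = 106 = 2 · 53.
Divisors of 106: 1, 2, 53, 106.
Evaluate successive powers at the divisors of 106:
28^1 ≡ 28
28^2 ≡ 35
28^53 ≡ 106
28^106 ≡ 1
Thus |⟨28⟩| = ord(28) = 106.
[(Z/107Z)^× : ⟨28⟩] = 106/106 = 1.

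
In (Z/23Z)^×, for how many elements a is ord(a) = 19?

0

φ(23) = 23 − 1 = 22 = 2 · 11.
In a cyclic group of order 22, there are φ(d) elements of order d for each divisor d of 22, and zero for non-divisors.
19 does not divide 22, so no element of (Z/23Z)^× has order 19.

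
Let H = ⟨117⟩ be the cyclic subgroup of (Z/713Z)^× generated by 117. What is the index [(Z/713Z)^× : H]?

2

The order of 117 must divide φ(713) = φ(23·31) = (23−1)·(31−1) = 22·30 = 660 = 2^2 · 3 · 5 · 11.
Divisors of 660: 1, 2, 3, 4, 5, 6, 10, 11, 12, 15, 20, 22, 30, 33, 44, 55, 60, 66, 110, 132, 165, 220, 330, 660.
Test each divisor d:
117^1 ≡ 117
117^2 ≡ 142
117^3 ≡ 215
117^4 ≡ 200
117^5 ≡ 584
117^6 ≡ 593
117^10 ≡ 242
117^11 ≡ 507
117^12 ≡ 140
117^15 ≡ 154
117^20 ≡ 98
117^22 ≡ 369
117^30 ≡ 187
117^33 ≡ 277
117^44 ≡ 691
117^55 ≡ 254
117^60 ≡ 32
117^66 ≡ 438
117^110 ≡ 346
117^132 ≡ 47
117^165 ≡ 185
117^220 ≡ 645
117^330 ≡ 1
Thus |⟨117⟩| = ord(117) = 330.
The index is φ(713) / ord(117) = 660 / 330 = 2.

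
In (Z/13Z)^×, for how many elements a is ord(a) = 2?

φ(13) = 13 − 1 = 12 = 2^2 · 3.
Since (Z/13Z)^× is cyclic of order 12, the number of elements of order d is φ(d) when d | 12 and 0 otherwise.
2 | 12, and φ(2) = 2 − 1 = 1.

1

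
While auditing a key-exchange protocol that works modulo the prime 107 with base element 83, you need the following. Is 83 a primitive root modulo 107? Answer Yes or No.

φ(107) = 107 − 1 = 106 = 2 · 53.
It suffices to check that the order of 83 is not a proper divisor of 106: compute 83^(106/q) for q ∈ {2, 53}.
83^53 ≡ 1 (mod 107)  [q = 2: ≡ 1 ✗]
83^2 ≡ 41 (mod 107)  [q = 53: ≢ 1 ✓]
83^53 ≡ 1 shows ord(83) | 53, strictly less than φ(107); not a primitive root.

No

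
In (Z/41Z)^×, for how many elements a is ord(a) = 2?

1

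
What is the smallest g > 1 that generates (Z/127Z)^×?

3

φ(127) = 127 − 1 = 126 = 2 · 3^2 · 7.
g is a primitive root iff g^(126/q) ≢ 1 (mod 127) for each prime q ∈ {2, 3, 7}.
g = 2: 2^63 ≡ 1 — hits 1, so not a primitive root.
g = 3: 3^63 ≡ 126; 3^42 ≡ 107; 3^18 ≡ 4 — none is 1, so 3 is a primitive root.
So 3 is the smallest generator of (Z/127Z)^×.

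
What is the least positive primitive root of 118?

φ(118) = φ(2)·φ(59) = 1·58 = 58 = 2 · 29.
g is a primitive root iff g^(58/q) ≢ 1 (mod 118) for each prime q ∈ {2, 29}.
g = 2: gcd(2, 118) = 2 > 1, not a unit — skip.
g = 3: 3^29 ≡ 1 — hits 1, so not a primitive root.
g = 4: gcd(4, 118) = 2 > 1, not a unit — skip.
g = 5: 5^29 ≡ 1 — hits 1, so not a primitive root.
g = 6: gcd(6, 118) = 2 > 1, not a unit — skip.
g = 7: 7^29 ≡ 1 — hits 1, so not a primitive root.
g = 8: gcd(8, 118) = 2 > 1, not a unit — skip.
g = 9: 9^29 ≡ 1 — hits 1, so not a primitive root.
g = 10: gcd(10, 118) = 2 > 1, not a unit — skip.
g = 11: 11^29 ≡ 117; 11^2 ≡ 3 — none is 1, so 11 is a primitive root.
The smallest primitive root modulo 118 is 11.

11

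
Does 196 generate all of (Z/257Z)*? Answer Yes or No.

No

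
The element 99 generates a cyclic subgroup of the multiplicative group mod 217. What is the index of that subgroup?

30

The order of 99 must divide φ(217) = φ(7·31) = (7−1)·(31−1) = 6·30 = 180 = 2^2 · 3^2 · 5.
Divisors of 180: 1, 2, 3, 4, 5, 6, 9, 10, 12, 15, 18, 20, 30, 36, 45, 60, 90, 180.
Evaluate successive powers at the divisors of 180:
99^1 ≡ 99
99^2 ≡ 36
99^3 ≡ 92
99^4 ≡ 211
99^5 ≡ 57
99^6 ≡ 1
So ord_217(99) = 6, hence |⟨99⟩| = 6.
The index is φ(217) / ord(99) = 180 / 6 = 30.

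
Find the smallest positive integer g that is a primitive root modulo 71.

7

φ(71) = 71 − 1 = 70 = 2 · 5 · 7.
g is a primitive root iff g^(70/q) ≢ 1 (mod 71) for each prime q ∈ {2, 5, 7}.
g = 2: 2^35 ≡ 1 — hits 1, so not a primitive root.
g = 3: 3^35 ≡ 1 — hits 1, so not a primitive root.
g = 4: 4^35 ≡ 1 — hits 1, so not a primitive root.
g = 5: 5^35 ≡ 1 — hits 1, so not a primitive root.
g = 6: 6^35 ≡ 1 — hits 1, so not a primitive root.
g = 7: 7^35 ≡ 70; 7^14 ≡ 54; 7^10 ≡ 45 — none is 1, so 7 is a primitive root.
So 7 is the smallest generator of (Z/71Z)^×.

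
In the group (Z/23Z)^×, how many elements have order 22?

10

φ(23) = 23 − 1 = 22 = 2 · 11.
Since (Z/23Z)^× is cyclic of order 22, the number of elements of order d is φ(d) when d | 22 and 0 otherwise.
22 = 2 · 11 divides 22, and φ(22) = 10.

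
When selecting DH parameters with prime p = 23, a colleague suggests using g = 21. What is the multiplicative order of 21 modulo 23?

The order of 21 must divide φ(23) = 23 − 1 = 22 = 2 · 11.
Divisors of 22: 1, 2, 11, 22.
Evaluate successive powers at the divisors of 22:
21^1 ≡ 21 (mod 23)
21^2 ≡ 4 (mod 23)
21^11 ≡ 22 (mod 23)
21^22 ≡ 1 (mod 23) ✓
Hence ord(21) = 22.

22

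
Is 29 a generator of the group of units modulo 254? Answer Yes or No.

φ(254) = φ(2)·φ(127) = 1·126 = 126 = 2 · 3^2 · 7.
An element g generates (Z/254Z)^× iff g^(126/q) ≢ 1 (mod 254) for each prime q ∈ {2, 3, 7}.
29^63 ≡ 253 (mod 254)  [q = 2: ≢ 1 ✓]
29^42 ≡ 19 (mod 254)  [q = 3: ≢ 1 ✓]
29^18 ≡ 131 (mod 254)  [q = 7: ≢ 1 ✓]
Every test exponent gives a nontrivial residue, hence 29 generates the full group.

Yes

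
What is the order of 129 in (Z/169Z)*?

26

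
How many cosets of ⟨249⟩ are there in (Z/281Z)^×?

40

Since 249 ∈ (Z/281Z)^×, its order divides φ(281) = 281 − 1 = 280 = 2^3 · 5 · 7.
Divisors of 280: 1, 2, 4, 5, 7, 8, 10, 14, 20, 28, 35, 40, 56, 70, 140, 280.
Evaluate successive powers at the divisors of 280:
249^1 ≡ 249 (mod 281)
249^2 ≡ 181 (mod 281)
249^4 ≡ 165 (mod 281)
249^5 ≡ 59 (mod 281)
249^7 ≡ 1 (mod 281) ✓
The order of 249 is 7, so the subgroup it generates has 7 elements.
[(Z/281Z)^× : ⟨249⟩] = 280/7 = 40.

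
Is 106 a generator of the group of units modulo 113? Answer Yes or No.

φ(113) = 113 − 1 = 112 = 2^4 · 7.
An element g generates (Z/113Z)^× iff g^(112/q) ≢ 1 (mod 113) for each prime q ∈ {2, 7}.
106^56 ≡ 1 (mod 113)  [q = 2: ≡ 1 ✗]
106^16 ≡ 49 (mod 113)  [q = 7: ≢ 1 ✓]
Since 106^56 ≡ 1, the order of 106 divides 56 < 112, so 106 is not a primitive root.

No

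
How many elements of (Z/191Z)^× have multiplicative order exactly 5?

4

φ(191) = 191 − 1 = 190 = 2 · 5 · 19.
In a cyclic group of order 190, there are φ(d) elements of order d for each divisor d of 190, and zero for non-divisors.
5 | 190, and φ(5) = 5 − 1 = 4.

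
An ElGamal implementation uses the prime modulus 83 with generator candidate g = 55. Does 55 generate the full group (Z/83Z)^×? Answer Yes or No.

φ(83) = 83 − 1 = 82 = 2 · 41.
An element g generates (Z/83Z)^× iff g^(82/q) ≢ 1 (mod 83) for each prime q ∈ {2, 41}.
55^41 ≡ 82 (mod 83)  [q = 2: ≢ 1 ✓]
55^2 ≡ 37 (mod 83)  [q = 41: ≢ 1 ✓]
All checks pass, so 55 has order 82 and is a primitive root modulo 83.

Yes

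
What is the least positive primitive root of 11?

2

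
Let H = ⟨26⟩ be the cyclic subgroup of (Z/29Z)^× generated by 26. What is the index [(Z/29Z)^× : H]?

1

The order of 26 must divide φ(29) = 29 − 1 = 28 = 2^2 · 7.
Divisors of 28: 1, 2, 4, 7, 14, 28.
Check 26^d mod 29 for each divisor in increasing order:
26^1 ≡ 26 (mod 29)
26^2 ≡ 9 (mod 29)
26^4 ≡ 23 (mod 29)
26^7 ≡ 17 (mod 29)
26^14 ≡ 28 (mod 29)
26^28 ≡ 1 (mod 29) ✓
The order of 26 is 28, so the subgroup it generates has 28 elements.
The index is φ(29) / ord(26) = 28 / 28 = 1.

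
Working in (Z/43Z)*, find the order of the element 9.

21

Since 9 ∈ (Z/43Z)^×, its order divides φ(43) = 43 − 1 = 42 = 2 · 3 · 7.
Divisors of 42: 1, 2, 3, 6, 7, 14, 21, 42.
Evaluate successive powers at the divisors of 42:
9^1 ≡ 9 (mod 43)
9^2 ≡ 38 (mod 43)
9^3 ≡ 41 (mod 43)
9^6 ≡ 4 (mod 43)
9^7 ≡ 36 (mod 43)
9^14 ≡ 6 (mod 43)
9^21 ≡ 1 (mod 43) ✓
Hence ord(9) = 21.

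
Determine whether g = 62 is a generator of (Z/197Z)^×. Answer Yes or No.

No

φ(197) = 197 − 1 = 196 = 2^2 · 7^2.
62 is a primitive root mod 197 iff 62^(φ(197)/q) ≢ 1 for every prime q | φ(197), i.e. q ∈ {2, 7}.
62^98 ≡ 1 (mod 197)  [q = 2: ≡ 1 ✗]
62^28 ≡ 178 (mod 197)  [q = 7: ≢ 1 ✓]
Since 62^98 ≡ 1, the order of 62 divides 98 < 196, so 62 is not a primitive root.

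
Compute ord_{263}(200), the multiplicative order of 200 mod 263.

131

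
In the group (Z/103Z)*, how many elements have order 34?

φ(103) = 103 − 1 = 102 = 2 · 3 · 17.
(Z/103Z)^× is cyclic (|G| = 102); a cyclic group of order m has exactly φ(d) elements of each order d | m, and none otherwise.
34 = 2 · 17 divides 102, and φ(34) = 16.

16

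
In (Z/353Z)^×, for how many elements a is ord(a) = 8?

4

φ(353) = 353 − 1 = 352 = 2^5 · 11.
Since (Z/353Z)^× is cyclic of order 352, the number of elements of order d is φ(d) when d | 352 and 0 otherwise.
8 = 2^3 divides 352, and φ(8) = 4.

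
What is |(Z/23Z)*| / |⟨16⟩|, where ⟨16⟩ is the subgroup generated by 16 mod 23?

2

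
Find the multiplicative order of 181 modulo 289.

272

ord(181) | φ(289) = φ(17^2) = 17·(17−1) = 272 = 2^4 · 17.
Divisors of 272: 1, 2, 4, 8, 16, 17, 34, 68, 136, 272.
Check 181^d mod 289 for each divisor in increasing order:
181^1 ≡ 181 (mod 289)
181^2 ≡ 104 (mod 289)
181^4 ≡ 123 (mod 289)
181^8 ≡ 101 (mod 289)
181^16 ≡ 86 (mod 289)
181^17 ≡ 249 (mod 289)
181^34 ≡ 155 (mod 289)
181^68 ≡ 38 (mod 289)
181^136 ≡ 288 (mod 289)
181^272 ≡ 1 (mod 289) ✓
The smallest such exponent is 272, so the order of 181 is 272.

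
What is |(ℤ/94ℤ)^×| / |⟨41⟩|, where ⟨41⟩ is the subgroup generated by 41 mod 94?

1

Since 41 ∈ (Z/94Z)^×, its order divides φ(94) = φ(2)·φ(47) = 1·46 = 46 = 2 · 23.
Divisors of 46: 1, 2, 23, 46.
Check 41^d mod 94 for each divisor in increasing order:
41^1 ≡ 41 (mod 94)
41^2 ≡ 83 (mod 94)
41^23 ≡ 93 (mod 94)
41^46 ≡ 1 (mod 94) ✓
The order of 41 is 46, so the subgroup it generates has 46 elements.
Index = |(Z/94Z)^×| / |⟨41⟩| = 46 / 46 = 1.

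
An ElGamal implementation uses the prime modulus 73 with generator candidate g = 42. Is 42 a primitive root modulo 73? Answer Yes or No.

φ(73) = 73 − 1 = 72 = 2^3 · 3^2.
42 is a primitive root mod 73 iff 42^(φ(73)/q) ≢ 1 for every prime q | φ(73), i.e. q ∈ {2, 3}.
42^36 ≡ 72 (mod 73)  [q = 2: ≢ 1 ✓]
42^24 ≡ 64 (mod 73)  [q = 3: ≢ 1 ✓]
All checks pass, so 42 has order 72 and is a primitive root modulo 73.

Yes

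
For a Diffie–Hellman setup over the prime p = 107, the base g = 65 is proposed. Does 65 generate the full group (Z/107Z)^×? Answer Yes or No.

Yes

φ(107) = 107 − 1 = 106 = 2 · 53.
It suffices to check that the order of 65 is not a proper divisor of 106: compute 65^(106/q) for q ∈ {2, 53}.
65^53 ≡ 106 (mod 107)  [q = 2: ≢ 1 ✓]
65^2 ≡ 52 (mod 107)  [q = 53: ≢ 1 ✓]
All checks pass, so 65 has order 106 and is a primitive root modulo 107.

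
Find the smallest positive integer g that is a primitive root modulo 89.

φ(89) = 89 − 1 = 88 = 2^3 · 11.
Test candidates g = 2, 3, … against the prime factors q ∈ {2, 11} of φ(89): g is a generator iff g^(88/q) ≢ 1 for every such q.
g = 2: 2^44 ≡ 1 — hits 1, so not a primitive root.
g = 3: 3^44 ≡ 88; 3^8 ≡ 64 — none is 1, so 3 is a primitive root.
So 3 is the smallest generator of (Z/89Z)^×.

3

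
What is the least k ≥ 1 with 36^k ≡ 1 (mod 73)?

The order of 36 must divide φ(73) = 73 − 1 = 72 = 2^3 · 3^2.
Divisors of 72: 1, 2, 3, 4, 6, 8, 9, 12, 18, 24, 36, 72.
Check 36^d mod 73 for each divisor in increasing order:
36^1 ≡ 36 (mod 73)
36^2 ≡ 55 (mod 73)
36^3 ≡ 9 (mod 73)
36^4 ≡ 32 (mod 73)
36^6 ≡ 8 (mod 73)
36^8 ≡ 2 (mod 73)
36^9 ≡ 72 (mod 73)
36^12 ≡ 64 (mod 73)
36^18 ≡ 1 (mod 73) ✓
The smallest such exponent is 18, so the order of 36 is 18.

18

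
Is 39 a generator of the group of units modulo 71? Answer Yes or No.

No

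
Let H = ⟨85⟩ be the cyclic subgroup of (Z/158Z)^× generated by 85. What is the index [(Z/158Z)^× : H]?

Since 85 ∈ (Z/158Z)^×, its order divides φ(158) = φ(2)·φ(79) = 1·78 = 78 = 2 · 3 · 13.
Divisors of 78: 1, 2, 3, 6, 13, 26, 39, 78.
Evaluate successive powers at the divisors of 78:
85^1 ≡ 85 (mod 158)
85^2 ≡ 115 (mod 158)
85^3 ≡ 137 (mod 158)
85^6 ≡ 125 (mod 158)
85^13 ≡ 135 (mod 158)
85^26 ≡ 55 (mod 158)
85^39 ≡ 157 (mod 158)
85^78 ≡ 1 (mod 158) ✓
The order of 85 is 78, so the subgroup it generates has 78 elements.
Index = |(Z/158Z)^×| / |⟨85⟩| = 78 / 78 = 1.

1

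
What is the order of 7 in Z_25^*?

By Lagrange's theorem, ord_25(7) divides φ(25) = φ(5^2) = 5·(5−1) = 20 = 2^2 · 5.
Divisors of 20: 1, 2, 4, 5, 10, 20.
Evaluate successive powers at the divisors of 20:
7^1 ≡ 7 (mod 25)
7^2 ≡ 24 (mod 25)
7^4 ≡ 1 (mod 25) ✓
Hence ord(7) = 4.

4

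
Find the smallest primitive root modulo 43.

3

φ(43) = 43 − 1 = 42 = 2 · 3 · 7.
g is a primitive root iff g^(42/q) ≢ 1 (mod 43) for each prime q ∈ {2, 3, 7}.
g = 2: 2^21 ≡ 42; 2^14 ≡ 1 — hits 1, so not a primitive root.
g = 3: 3^21 ≡ 42; 3^14 ≡ 36; 3^6 ≡ 41 — none is 1, so 3 is a primitive root.
So 3 is the smallest generator of (Z/43Z)^×.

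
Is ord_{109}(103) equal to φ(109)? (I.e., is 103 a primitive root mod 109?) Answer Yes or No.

φ(109) = 109 − 1 = 108 = 2^2 · 3^3.
Test 103^(108/q) mod 109 for each prime factor q of 108:
103^54 ≡ 108 (mod 109)  [q = 2: ≢ 1 ✓]
103^36 ≡ 63 (mod 109)  [q = 3: ≢ 1 ✓]
All checks pass, so 103 has order 108 and is a primitive root modulo 109.

Yes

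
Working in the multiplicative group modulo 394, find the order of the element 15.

By Lagrange's theorem, ord_394(15) divides φ(394) = φ(2)·φ(197) = 1·196 = 196 = 2^2 · 7^2.
Divisors of 196: 1, 2, 4, 7, 14, 28, 49, 98, 196.
Test each divisor d:
15^1 ≡ 15 (mod 394)
15^2 ≡ 225 (mod 394)
15^4 ≡ 193 (mod 394)
15^7 ≡ 93 (mod 394)
15^14 ≡ 375 (mod 394)
15^28 ≡ 361 (mod 394)
15^49 ≡ 393 (mod 394)
15^98 ≡ 1 (mod 394) ✓
Therefore the multiplicative order of 15 modulo 394 is 98.

98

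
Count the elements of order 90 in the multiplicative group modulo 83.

φ(83) = 83 − 1 = 82 = 2 · 41.
(Z/83Z)^× is cyclic (|G| = 82); a cyclic group of order m has exactly φ(d) elements of each order d | m, and none otherwise.
Here 82 is not a multiple of 90, so there are no elements of order 90.

0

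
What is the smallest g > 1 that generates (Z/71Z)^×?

φ(71) = 71 − 1 = 70 = 2 · 5 · 7.
g is a primitive root iff g^(70/q) ≢ 1 (mod 71) for each prime q ∈ {2, 5, 7}.
g = 2: 2^35 ≡ 1 — hits 1, so not a primitive root.
g = 3: 3^35 ≡ 1 — hits 1, so not a primitive root.
g = 4: 4^35 ≡ 1 — hits 1, so not a primitive root.
g = 5: 5^35 ≡ 1 — hits 1, so not a primitive root.
g = 6: 6^35 ≡ 1 — hits 1, so not a primitive root.
g = 7: 7^35 ≡ 70; 7^14 ≡ 54; 7^10 ≡ 45 — none is 1, so 7 is a primitive root.
The smallest primitive root modulo 71 is 7.

7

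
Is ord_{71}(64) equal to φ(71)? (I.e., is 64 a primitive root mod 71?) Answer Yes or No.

No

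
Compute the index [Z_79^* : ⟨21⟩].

ord(21) | φ(79) = 79 − 1 = 78 = 2 · 3 · 13.
Divisors of 78: 1, 2, 3, 6, 13, 26, 39, 78.
Compute 21^d (mod 79) for the divisors d until we hit 1:
21^1 ≡ 21 (mod 79)
21^2 ≡ 46 (mod 79)
21^3 ≡ 18 (mod 79)
21^6 ≡ 8 (mod 79)
21^13 ≡ 1 (mod 79) ✓
So ord_79(21) = 13, hence |⟨21⟩| = 13.
Index = |(Z/79Z)^×| / |⟨21⟩| = 78 / 13 = 6.

6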